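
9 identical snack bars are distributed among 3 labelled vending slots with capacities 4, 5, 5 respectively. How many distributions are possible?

20

Without the upper bounds there are C(11,2) = 55 ways to split 9 among 3 vending slots.
Subtract solutions that violate a single cap (substitute x_i' = x_i − (cap_i+1)): x_1 ≥ 5 gives C(6,2) = 15; x_2 ≥ 6 gives C(5,2) = 10; x_3 ≥ 6 gives C(5,2) = 10. Together 35.
No two caps can be exceeded simultaneously, so the pair terms are all 0.
By inclusion–exclusion the count is 55 − 35 + 0 = 20.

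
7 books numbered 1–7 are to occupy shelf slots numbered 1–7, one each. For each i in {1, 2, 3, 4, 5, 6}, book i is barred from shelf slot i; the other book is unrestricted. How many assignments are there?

Let Aᵢ (for 1 ≤ i ≤ 6) be the placements that put book i in its forbidden shelf slot. Any j of these fix j positions, leaving (7−j)! ways to fill the rest, and there are C(6,j) ways to pick which j.
By inclusion–exclusion, the number of valid placements is Σ_{j=0}^{6} (−1)^j C(6,j)·(7−j)!.
Computing: 5040 − 4320 + 1800 − 480 + 90 − 12 + 1 = 2119.

2119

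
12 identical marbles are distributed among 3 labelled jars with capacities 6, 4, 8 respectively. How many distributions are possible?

25

Ignoring the caps, the number of non-negative solutions to x_1+…+x_3 = 12 is C(14,2) = 91.
Subtract solutions that violate a single cap (substitute x_i' = x_i − (cap_i+1)): x_1 ≥ 7 gives C(7,2) = 21; x_2 ≥ 5 gives C(9,2) = 36; x_3 ≥ 9 gives C(5,2) = 10. Together 67.
Add back pairs where two caps are both exceeded: 1 + 0 + 0 = 1.
By inclusion–exclusion the count is 91 − 67 + 1 = 25.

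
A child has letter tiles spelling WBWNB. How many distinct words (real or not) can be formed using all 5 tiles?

WBWNB has 5 letters with B appearing twice and W appearing twice.
The number of distinct arrangements is 5!/(2!·2!) = 120/4 = 30.

30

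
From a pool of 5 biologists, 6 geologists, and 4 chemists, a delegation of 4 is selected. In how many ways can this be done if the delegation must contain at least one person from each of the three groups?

Unrestricted: C(15,4) = 1365 ways to pick any 4 of the 15.
Subtract selections that omit an entire group: no biologists → C(10,4) = 210; no geologists → C(9,4) = 126; no chemists → C(11,4) = 330.
Add back selections omitting two groups (i.e. drawn from a single group): C(5,4) + C(6,4) + C(4,4) = 21.
By inclusion–exclusion: 1365 − 666 + 21 = 720.

720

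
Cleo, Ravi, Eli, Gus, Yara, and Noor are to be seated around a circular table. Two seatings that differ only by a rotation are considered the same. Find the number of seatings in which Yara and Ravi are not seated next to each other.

All circular seatings of 6 people number (5)! = 120.
Seatings with Yara beside Ravi: treat them as a block with 2 internal orders, giving 2 × (4)! = 48.
Subtracting, 120 − 48 = 72.

72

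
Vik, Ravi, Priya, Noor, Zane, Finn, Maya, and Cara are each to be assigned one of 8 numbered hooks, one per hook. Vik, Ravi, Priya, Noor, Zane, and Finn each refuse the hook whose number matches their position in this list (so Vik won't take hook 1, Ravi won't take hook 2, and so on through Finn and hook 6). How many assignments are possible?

Let Aᵢ (for 1 ≤ i ≤ 6) be the placements that put person i in their forbidden hook. Any j of these fix j positions, leaving (8−j)! ways to fill the rest, and there are C(6,j) ways to pick which j.
By inclusion–exclusion, the number of valid placements is Σ_{j=0}^{6} (−1)^j C(6,j)·(8−j)!.
Computing: 40320 − 30240 + 10800 − 2400 + 360 − 36 + 2 = 18806.

18806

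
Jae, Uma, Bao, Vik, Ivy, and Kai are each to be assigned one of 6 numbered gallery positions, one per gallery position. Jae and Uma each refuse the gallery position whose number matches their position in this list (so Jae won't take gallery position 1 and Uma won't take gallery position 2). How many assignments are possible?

504

Let Aᵢ (for i ∈ {1, 2}) be the placements that put person i in their forbidden gallery position. Any j of these fix j positions, leaving (6−j)! ways to fill the rest, and there are C(2,j) ways to pick which j.
By inclusion–exclusion, the number of valid placements is Σ_{j=0}^{2} (−1)^j C(2,j)·(6−j)!.
Computing: 720 − 240 + 24 = 504.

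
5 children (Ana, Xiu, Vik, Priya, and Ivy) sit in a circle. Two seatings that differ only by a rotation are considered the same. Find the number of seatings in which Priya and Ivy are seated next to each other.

Treat {Priya, Ivy} as one unit (2 internal orders) and seat the resulting 4 units around the table: (3)! circular arrangements.
So 2 × (3)! = 2 × 6 = 12.

12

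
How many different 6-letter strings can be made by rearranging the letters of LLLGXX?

60

The 6 letters of LLLGXX have repeats: L appearing 3 times and X appearing twice.
The number of distinct arrangements is 6!/(3!·2!) = 720/12 = 60.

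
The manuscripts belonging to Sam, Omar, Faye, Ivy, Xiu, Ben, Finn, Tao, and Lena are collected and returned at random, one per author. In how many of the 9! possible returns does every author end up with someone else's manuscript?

133496

This is the derangement count D_9: permutations of 9 items with no fixed point.
By inclusion–exclusion this is Σ_{j=0}^{9} (−1)^j C(9,j)·(9−j)!.
Computing: 362880 − 362880 + 181440 − 60480 + 15120 − 3024 + 504 − 72 + 9 − 1 = 133496.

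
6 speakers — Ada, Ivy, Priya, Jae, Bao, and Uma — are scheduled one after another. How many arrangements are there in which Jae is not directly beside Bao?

480

Of the 6! = 720 arrangements, those with Jae and Bao adjacent number 2 × 5! = 240 (treat the pair as a block with 2 internal orders).
Complementary counting: 720 − 240 = 480.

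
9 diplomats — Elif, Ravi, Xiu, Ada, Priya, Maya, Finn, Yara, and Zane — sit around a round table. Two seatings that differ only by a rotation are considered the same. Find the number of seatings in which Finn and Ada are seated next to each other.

Glue Finn and Ada into a block (2 internal orders). Seating 8 units around a circle gives (7)! arrangements.
So 2 × (7)! = 2 × 5040 = 10080.

10080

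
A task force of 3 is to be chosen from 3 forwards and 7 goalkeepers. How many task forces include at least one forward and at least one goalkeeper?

84

Total 3-person selections from all 10: C(10,3) = 120.
Selections missing a whole group: no forwards → C(7,3) = 35; no goalkeepers → C(3,3) = 1.
Both groups omitted at once is impossible, so 120 − 36 = 84.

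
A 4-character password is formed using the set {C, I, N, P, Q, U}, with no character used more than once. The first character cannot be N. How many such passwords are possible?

The first character has 6−1 = 5 choices (anything except N).
The remaining 3 characters are filled from the other 5 symbols without repetition: 5 × 4 × 3 = 60.
Total: 5 × 60 = 300.

300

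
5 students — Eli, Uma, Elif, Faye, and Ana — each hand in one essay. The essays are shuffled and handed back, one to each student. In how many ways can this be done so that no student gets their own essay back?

44

Let Aᵢ be the assignments in which student i gets their own essay. We want the size of the complement of A₁∪…∪A_5.
By inclusion–exclusion this is Σ_{j=0}^{5} (−1)^j C(5,j)·(5−j)!.
Computing: 120 − 120 + 60 − 20 + 5 − 1 = 44.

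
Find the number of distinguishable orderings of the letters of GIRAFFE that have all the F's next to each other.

Treat the 2 copies of F as a single block. The multiset to arrange is then {FF, A, E, G, I, R}, 6 items in all.
All 6 items are distinct, so there are (6)! = 720 arrangements.

720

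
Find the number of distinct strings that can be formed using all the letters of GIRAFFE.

Letter multiplicities in GIRAFFE: A×1, E×1, F×2, G×1, I×1, R×1.
The number of distinct arrangements is 7!/(2!) = 5040/2 = 2520.

2520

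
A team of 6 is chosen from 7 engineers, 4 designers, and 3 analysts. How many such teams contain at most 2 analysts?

Split by how many analysts are chosen (0 through 2).
Sum: C(3,0)·C(11,6) + C(3,1)·C(11,5) + C(3,2)·C(11,4) = 462 + 1386 + 990 = 2838.

2838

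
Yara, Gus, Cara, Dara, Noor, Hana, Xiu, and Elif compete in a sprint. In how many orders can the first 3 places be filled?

336

This is an ordered selection of 3 from 8: P(8,3).
That gives 8 × 7 × 6 = 336.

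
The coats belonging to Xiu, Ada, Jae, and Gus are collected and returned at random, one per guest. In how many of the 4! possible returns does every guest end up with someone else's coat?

9

Count assignments avoiding every fixed point. For any j of the 4 guests fixed to their own coat, the other 4−j can be arranged in (4−j)! ways.
By inclusion–exclusion this is Σ_{j=0}^{4} (−1)^j C(4,j)·(4−j)!.
Computing: 24 − 24 + 12 − 4 + 1 = 9.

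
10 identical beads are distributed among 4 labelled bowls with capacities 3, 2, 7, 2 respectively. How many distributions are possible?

Ignoring the caps, the number of non-negative solutions to x_1+…+x_4 = 10 is C(13,3) = 286.
Subtract solutions that violate a single cap (substitute x_i' = x_i − (cap_i+1)): x_1 ≥ 4 gives C(9,3) = 84; x_2 ≥ 3 gives C(10,3) = 120; x_3 ≥ 8 gives C(5,3) = 10; x_4 ≥ 3 gives C(10,3) = 120. Together 334.
Add back pairs where two caps are both exceeded: 20 + 0 + 20 + 0 + 35 + 0 = 75.
Subtract triples: 0 + 1 + 0 + 0 = 1.
By inclusion–exclusion the count is 286 − 334 + 75 − 1 = 26.

26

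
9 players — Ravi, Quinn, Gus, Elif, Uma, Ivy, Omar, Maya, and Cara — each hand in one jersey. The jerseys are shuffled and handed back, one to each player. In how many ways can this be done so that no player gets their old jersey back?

This is the derangement count D_9: permutations of 9 items with no fixed point.
By inclusion–exclusion this is Σ_{j=0}^{9} (−1)^j C(9,j)·(9−j)!.
Computing: 362880 − 362880 + 181440 − 60480 + 15120 − 3024 + 504 − 72 + 9 − 1 = 133496.

133496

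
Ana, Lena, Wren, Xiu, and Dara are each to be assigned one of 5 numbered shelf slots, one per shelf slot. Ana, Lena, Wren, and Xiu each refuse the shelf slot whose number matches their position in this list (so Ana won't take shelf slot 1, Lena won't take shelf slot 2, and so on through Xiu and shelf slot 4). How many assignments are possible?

53

Let Aᵢ (for 1 ≤ i ≤ 4) be the placements that put person i in their forbidden shelf slot. Any j of these fix j positions, leaving (5−j)! ways to fill the rest, and there are C(4,j) ways to pick which j.
By inclusion–exclusion, the number of valid placements is Σ_{j=0}^{4} (−1)^j C(4,j)·(5−j)!.
Computing: 120 − 96 + 36 − 8 + 1 = 53.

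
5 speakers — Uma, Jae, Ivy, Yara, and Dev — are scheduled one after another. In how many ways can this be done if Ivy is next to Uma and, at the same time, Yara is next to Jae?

24

Treat {Ivy,Uma} as one block (2 orders) and {Yara,Jae} as another (2 orders).
That leaves 3 units to arrange: 2 × 2 × 3! = 4 × 6 = 24.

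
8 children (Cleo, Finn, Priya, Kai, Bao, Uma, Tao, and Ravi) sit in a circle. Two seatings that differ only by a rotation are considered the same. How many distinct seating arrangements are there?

5040

Seat Cleo anywhere (absorbing the rotational symmetry), then permute the other 7: (7)! = 5040.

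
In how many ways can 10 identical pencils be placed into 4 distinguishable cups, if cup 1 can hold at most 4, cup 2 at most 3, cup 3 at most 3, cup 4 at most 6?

Ignoring the caps, the number of non-negative solutions to x_1+…+x_4 = 10 is C(13,3) = 286.
Subtract solutions that violate a single cap (substitute x_i' = x_i − (cap_i+1)): x_1 ≥ 5 gives C(8,3) = 56; x_2 ≥ 4 gives C(9,3) = 84; x_3 ≥ 4 gives C(9,3) = 84; x_4 ≥ 7 gives C(6,3) = 20. Together 244.
Add back pairs where two caps are both exceeded: 4 + 4 + 0 + 10 + 0 + 0 = 18.
By inclusion–exclusion the count is 286 − 244 + 18 = 60.

60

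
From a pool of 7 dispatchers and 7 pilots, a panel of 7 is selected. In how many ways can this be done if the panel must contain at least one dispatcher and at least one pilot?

Total 7-person selections from all 14: C(14,7) = 3432.
Subtract selections that omit an entire group: no dispatchers → C(7,7) = 1; no pilots → C(7,7) = 1.
Both groups omitted at once is impossible, so 3432 − 2 = 3430.

3430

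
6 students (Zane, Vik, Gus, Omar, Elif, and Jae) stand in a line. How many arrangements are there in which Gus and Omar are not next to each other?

480

Of the 6! = 720 arrangements, those with Gus and Omar adjacent number 2 × 5! = 240 (treat the pair as a block with 2 internal orders).
So 720 − 240 = 480 arrangements keep them apart.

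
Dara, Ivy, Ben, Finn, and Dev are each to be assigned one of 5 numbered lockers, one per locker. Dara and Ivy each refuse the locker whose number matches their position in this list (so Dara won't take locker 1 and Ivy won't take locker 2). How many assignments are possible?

Let Aᵢ (for i ∈ {1, 2}) be the placements that put person i in their forbidden locker. Any j of these fix j positions, leaving (5−j)! ways to fill the rest, and there are C(2,j) ways to pick which j.
By inclusion–exclusion, the number of valid placements is Σ_{j=0}^{2} (−1)^j C(2,j)·(5−j)!.
Computing: 120 − 48 + 6 = 78.

78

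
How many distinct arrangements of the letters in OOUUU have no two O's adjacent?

6

There are 5!/(3!·2!) = 10 arrangements of OOUUU in total.
If the two O's are adjacent, glue them into one block, leaving 4 items to arrange: (4)!/(3!) = 4 ways.
Hence 10 − 4 = 6.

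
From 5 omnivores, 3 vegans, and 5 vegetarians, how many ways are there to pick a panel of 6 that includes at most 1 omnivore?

308

Split by how many omnivores are chosen (0 through 1).
Sum: C(5,0)·C(8,6) + C(5,1)·C(8,5) = 28 + 280 = 308.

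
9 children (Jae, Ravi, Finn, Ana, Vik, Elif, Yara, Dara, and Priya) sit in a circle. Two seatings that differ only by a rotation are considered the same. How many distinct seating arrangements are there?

Seat Jae anywhere (absorbing the rotational symmetry), then permute the other 8: (8)! = 40320.

40320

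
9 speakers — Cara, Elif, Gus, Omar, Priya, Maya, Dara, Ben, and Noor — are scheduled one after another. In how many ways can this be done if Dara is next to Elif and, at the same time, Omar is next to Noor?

20160

Treat {Dara,Elif} as one block (2 orders) and {Omar,Noor} as another (2 orders).
That leaves 7 units to arrange: 2 × 2 × 7! = 4 × 5040 = 20160.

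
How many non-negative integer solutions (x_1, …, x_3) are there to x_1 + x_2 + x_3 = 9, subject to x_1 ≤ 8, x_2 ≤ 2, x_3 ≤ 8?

Ignoring the caps, the number of non-negative solutions to x_1+…+x_3 = 9 is C(11,2) = 55.
Subtract solutions that violate a single cap (substitute x_i' = x_i − (cap_i+1)): x_1 ≥ 9 gives C(2,2) = 1; x_2 ≥ 3 gives C(8,2) = 28; x_3 ≥ 9 gives C(2,2) = 1. Together 30.
No two caps can be exceeded simultaneously, so the pair terms are all 0.
By inclusion–exclusion the count is 55 − 30 + 0 = 25.

25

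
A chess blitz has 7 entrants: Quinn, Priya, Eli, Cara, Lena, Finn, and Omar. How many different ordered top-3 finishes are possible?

This is an ordered selection of 3 from 7: P(7,3).
That gives 7 × 6 × 5 = 210.

210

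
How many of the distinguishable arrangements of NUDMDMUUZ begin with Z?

1680

With the first slot taken by Z, it remains to arrange the other 8 letters (NUDMDMUU).
Those 8 letters have D appearing twice, M appearing twice, and U appearing 3 times, giving (8)!/(3!·2!·2!) = 1680.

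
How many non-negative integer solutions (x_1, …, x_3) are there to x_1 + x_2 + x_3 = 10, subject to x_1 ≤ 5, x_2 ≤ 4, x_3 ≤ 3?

Ignoring the caps, the number of non-negative solutions to x_1+…+x_3 = 10 is C(12,2) = 66.
Subtract solutions that violate a single cap (substitute x_i' = x_i − (cap_i+1)): x_1 ≥ 6 gives C(6,2) = 15; x_2 ≥ 5 gives C(7,2) = 21; x_3 ≥ 4 gives C(8,2) = 28. Together 64.
Add back pairs where two caps are both exceeded: 0 + 1 + 3 = 4.
By inclusion–exclusion the count is 66 − 64 + 4 = 6.

6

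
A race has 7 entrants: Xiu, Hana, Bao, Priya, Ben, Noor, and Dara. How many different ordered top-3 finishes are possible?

There are 7 choices for 1st place, 6 for 2nd, and 5 for 3rd.
That gives 7 × 6 × 5 = 210.

210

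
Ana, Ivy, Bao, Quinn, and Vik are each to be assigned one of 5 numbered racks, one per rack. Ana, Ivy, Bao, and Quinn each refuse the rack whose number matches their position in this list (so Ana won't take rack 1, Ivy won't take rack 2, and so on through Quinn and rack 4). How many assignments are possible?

53

Let Aᵢ (for 1 ≤ i ≤ 4) be the placements that put person i in their forbidden rack. Any j of these fix j positions, leaving (5−j)! ways to fill the rest, and there are C(4,j) ways to pick which j.
By inclusion–exclusion, the number of valid placements is Σ_{j=0}^{4} (−1)^j C(4,j)·(5−j)!.
Computing: 120 − 96 + 36 − 8 + 1 = 53.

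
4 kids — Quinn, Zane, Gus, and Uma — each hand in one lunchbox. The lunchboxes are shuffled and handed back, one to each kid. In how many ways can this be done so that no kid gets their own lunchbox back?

This is the derangement count D_4: permutations of 4 items with no fixed point.
By inclusion–exclusion this is Σ_{j=0}^{4} (−1)^j C(4,j)·(4−j)!.
Computing: 24 − 24 + 12 − 4 + 1 = 9.

9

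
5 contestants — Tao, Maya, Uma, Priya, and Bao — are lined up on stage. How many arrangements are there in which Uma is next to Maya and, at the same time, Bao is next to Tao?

Treat {Uma,Maya} as one block (2 orders) and {Bao,Tao} as another (2 orders).
That leaves 3 units to arrange: 2 × 2 × 3! = 4 × 6 = 24.

24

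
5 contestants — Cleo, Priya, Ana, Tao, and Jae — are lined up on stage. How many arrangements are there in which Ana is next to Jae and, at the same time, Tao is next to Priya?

24

Treat {Ana,Jae} as one block (2 orders) and {Tao,Priya} as another (2 orders).
That leaves 3 units to arrange: 2 × 2 × 3! = 4 × 6 = 24.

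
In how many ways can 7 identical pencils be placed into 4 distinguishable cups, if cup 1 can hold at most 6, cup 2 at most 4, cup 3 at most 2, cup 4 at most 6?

73

Ignoring the caps, the number of non-negative solutions to x_1+…+x_4 = 7 is C(10,3) = 120.
Subtract solutions that violate a single cap (substitute x_i' = x_i − (cap_i+1)): x_1 ≥ 7 gives C(3,3) = 1; x_2 ≥ 5 gives C(5,3) = 10; x_3 ≥ 3 gives C(7,3) = 35; x_4 ≥ 7 gives C(3,3) = 1. Together 47.
No two caps can be exceeded simultaneously, so the pair terms are all 0.
By inclusion–exclusion the count is 120 − 47 + 0 = 73.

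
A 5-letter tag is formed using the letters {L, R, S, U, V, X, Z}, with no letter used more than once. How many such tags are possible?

2520

This is a permutation of 5 out of 7: P(7,5) = 7!/2!.
7 × 6 × 5 × 4 × 3 = 2520.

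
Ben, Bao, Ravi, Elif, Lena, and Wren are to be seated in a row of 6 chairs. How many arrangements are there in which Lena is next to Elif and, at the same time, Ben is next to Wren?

96

Treat {Lena,Elif} as one block (2 orders) and {Ben,Wren} as another (2 orders).
That leaves 4 units to arrange: 2 × 2 × 4! = 4 × 24 = 96.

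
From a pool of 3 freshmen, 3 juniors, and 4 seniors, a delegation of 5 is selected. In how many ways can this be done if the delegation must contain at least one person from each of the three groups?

204

Unrestricted: C(10,5) = 252 ways to pick any 5 of the 10.
Selections missing a whole group: no freshmen → C(7,5) = 21; no juniors → C(7,5) = 21; no seniors → C(6,5) = 6.
Add back selections omitting two groups (i.e. drawn from a single group): C(3,5) + C(3,5) + C(4,5) = 0.
By inclusion–exclusion: 252 − 48 + 0 = 204.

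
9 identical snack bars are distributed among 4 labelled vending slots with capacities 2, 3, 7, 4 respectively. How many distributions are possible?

Ignoring the caps, the number of non-negative solutions to x_1+…+x_4 = 9 is C(12,3) = 220.
Subtract solutions that violate a single cap (substitute x_i' = x_i − (cap_i+1)): x_1 ≥ 3 gives C(9,3) = 84; x_2 ≥ 4 gives C(8,3) = 56; x_3 ≥ 8 gives C(4,3) = 4; x_4 ≥ 5 gives C(7,3) = 35. Together 179.
Add back pairs where two caps are both exceeded: 10 + 0 + 4 + 0 + 1 + 0 = 15.
By inclusion–exclusion the count is 220 − 179 + 15 = 56.

56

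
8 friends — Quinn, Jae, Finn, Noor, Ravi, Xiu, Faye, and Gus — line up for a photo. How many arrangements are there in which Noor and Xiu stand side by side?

10080

Treat {Noor, Xiu} as a single unit. There are 7 units to order, and the pair itself can be ordered 2 ways.
That gives 2 × 7! = 2 × 5040 = 10080.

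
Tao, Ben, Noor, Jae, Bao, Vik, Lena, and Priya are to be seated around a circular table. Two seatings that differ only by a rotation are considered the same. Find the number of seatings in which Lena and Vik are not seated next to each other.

3600

Without the restriction there are (7)! = 5040 seatings.
Seatings with Lena beside Vik: treat them as a block with 2 internal orders, giving 2 × (6)! = 1440.
Subtracting, 5040 − 1440 = 3600.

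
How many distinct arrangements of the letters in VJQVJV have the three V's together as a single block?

12

Treat the 3 copies of V as a single block. The multiset to arrange is then {VVV, J, J, Q}, 4 items in all.
That gives (4)!/(2!) = 12 arrangements.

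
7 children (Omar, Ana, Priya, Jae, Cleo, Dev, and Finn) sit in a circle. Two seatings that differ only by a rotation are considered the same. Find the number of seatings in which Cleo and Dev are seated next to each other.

Treat {Cleo, Dev} as one unit (2 internal orders) and seat the resulting 6 units around the table: (5)! circular arrangements.
So 2 × (5)! = 2 × 120 = 240.

240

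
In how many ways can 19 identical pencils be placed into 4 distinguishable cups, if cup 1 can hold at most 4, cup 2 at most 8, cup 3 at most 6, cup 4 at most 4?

20

Ignoring the caps, the number of non-negative solutions to x_1+…+x_4 = 19 is C(22,3) = 1540.
Subtract solutions that violate a single cap (substitute x_i' = x_i − (cap_i+1)): x_1 ≥ 5 gives C(17,3) = 680; x_2 ≥ 9 gives C(13,3) = 286; x_3 ≥ 7 gives C(15,3) = 455; x_4 ≥ 5 gives C(17,3) = 680. Together 2101.
Add back pairs where two caps are both exceeded: 56 + 120 + 220 + 20 + 56 + 120 = 592.
Subtract triples: 0 + 1 + 10 + 0 = 11.
By inclusion–exclusion the count is 1540 − 2101 + 592 − 11 = 20.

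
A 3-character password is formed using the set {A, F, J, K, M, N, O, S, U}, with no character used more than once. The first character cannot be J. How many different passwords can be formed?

448

The first character has 9−1 = 8 choices (anything except J).
The remaining 2 characters are filled from the other 8 symbols without repetition: 8 × 7 = 56.
Total: 8 × 56 = 448.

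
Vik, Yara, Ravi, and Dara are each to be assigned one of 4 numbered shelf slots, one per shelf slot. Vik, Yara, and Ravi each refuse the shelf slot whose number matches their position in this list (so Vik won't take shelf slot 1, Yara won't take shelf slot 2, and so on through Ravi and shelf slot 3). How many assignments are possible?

Let Aᵢ (for i ∈ {1, 2, 3}) be the placements that put person i in their forbidden shelf slot. Any j of these fix j positions, leaving (4−j)! ways to fill the rest, and there are C(3,j) ways to pick which j.
By inclusion–exclusion, the number of valid placements is Σ_{j=0}^{3} (−1)^j C(3,j)·(4−j)!.
Computing: 24 − 18 + 6 − 1 = 11.

11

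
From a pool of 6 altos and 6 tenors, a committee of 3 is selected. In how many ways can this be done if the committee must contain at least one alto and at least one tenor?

With no constraint there are C(12,3) = 220 possible selections.
Subtract selections that omit an entire group: no altos → C(6,3) = 20; no tenors → C(6,3) = 20.
Both groups omitted at once is impossible, so 220 − 40 = 180.

180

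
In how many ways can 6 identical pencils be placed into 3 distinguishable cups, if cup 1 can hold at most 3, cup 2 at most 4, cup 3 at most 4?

Without the upper bounds there are C(8,2) = 28 ways to split 6 among 3 cups.
Subtract solutions that violate a single cap (substitute x_i' = x_i − (cap_i+1)): x_1 ≥ 4 gives C(4,2) = 6; x_2 ≥ 5 gives C(3,2) = 3; x_3 ≥ 5 gives C(3,2) = 3. Together 12.
No two caps can be exceeded simultaneously, so the pair terms are all 0.
By inclusion–exclusion the count is 28 − 12 + 0 = 16.

16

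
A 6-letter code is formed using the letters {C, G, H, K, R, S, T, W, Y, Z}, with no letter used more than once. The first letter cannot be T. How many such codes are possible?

136080

The first letter has 10−1 = 9 choices (anything except T).
The remaining 5 letters are filled from the other 9 symbols without repetition: 9 × 8 × 7 × 6 × 5 = 15120.
Total: 9 × 15120 = 136080.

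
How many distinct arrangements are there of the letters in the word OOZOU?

20

Letter multiplicities in OOZOU: O×3, U×1, Z×1.
The number of distinct arrangements is 5!/(3!) = 120/6 = 20.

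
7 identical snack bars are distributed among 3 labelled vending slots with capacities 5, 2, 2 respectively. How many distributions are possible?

Without the upper bounds there are C(9,2) = 36 ways to split 7 among 3 vending slots.
Subtract solutions that violate a single cap (substitute x_i' = x_i − (cap_i+1)): x_1 ≥ 6 gives C(3,2) = 3; x_2 ≥ 3 gives C(6,2) = 15; x_3 ≥ 3 gives C(6,2) = 15. Together 33.
Add back pairs where two caps are both exceeded: 0 + 0 + 3 = 3.
By inclusion–exclusion the count is 36 − 33 + 3 = 6.

6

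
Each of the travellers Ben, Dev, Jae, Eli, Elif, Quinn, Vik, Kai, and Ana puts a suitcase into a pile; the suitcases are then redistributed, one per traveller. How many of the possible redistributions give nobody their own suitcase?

Let Aᵢ be the assignments in which traveller i gets their own suitcase. We want the size of the complement of A₁∪…∪A_9.
By inclusion–exclusion this is Σ_{j=0}^{9} (−1)^j C(9,j)·(9−j)!.
Computing: 362880 − 362880 + 181440 − 60480 + 15120 − 3024 + 504 − 72 + 9 − 1 = 133496.

133496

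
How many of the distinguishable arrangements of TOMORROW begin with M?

With the first slot taken by M, it remains to arrange the other 7 letters (TOORROW).
Those 7 letters have O appearing 3 times and R appearing twice, giving (7)!/(3!·2!) = 420.

420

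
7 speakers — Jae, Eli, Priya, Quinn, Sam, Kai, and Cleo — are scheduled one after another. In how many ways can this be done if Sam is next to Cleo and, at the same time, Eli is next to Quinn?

480

Treat {Sam,Cleo} as one block (2 orders) and {Eli,Quinn} as another (2 orders).
That leaves 5 units to arrange: 2 × 2 × 5! = 4 × 120 = 480.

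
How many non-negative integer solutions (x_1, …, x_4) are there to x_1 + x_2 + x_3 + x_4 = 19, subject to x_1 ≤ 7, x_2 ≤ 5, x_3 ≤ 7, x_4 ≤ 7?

116

Ignoring the caps, the number of non-negative solutions to x_1+…+x_4 = 19 is C(22,3) = 1540.
Subtract solutions that violate a single cap (substitute x_i' = x_i − (cap_i+1)): x_1 ≥ 8 gives C(14,3) = 364; x_2 ≥ 6 gives C(16,3) = 560; x_3 ≥ 8 gives C(14,3) = 364; x_4 ≥ 8 gives C(14,3) = 364. Together 1652.
Add back pairs where two caps are both exceeded: 56 + 20 + 20 + 56 + 56 + 20 = 228.
By inclusion–exclusion the count is 1540 − 1652 + 228 = 116.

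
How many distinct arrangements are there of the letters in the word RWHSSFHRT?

RWHSSFHRT has 9 letters with H appearing twice, R appearing twice, and S appearing twice.
The number of distinct arrangements is 9!/(2!·2!·2!) = 362880/8 = 45360.

45360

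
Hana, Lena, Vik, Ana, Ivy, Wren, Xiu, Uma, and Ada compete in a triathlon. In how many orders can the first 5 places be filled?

This is an ordered selection of 5 from 9: P(9,5).
That gives 9 × 8 × 7 × 6 × 5 = 15120.

15120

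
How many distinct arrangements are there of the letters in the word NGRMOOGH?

10080

NGRMOOGH has 8 letters with G appearing twice and O appearing twice.
So there are 8! / (2!·2!) = 10080 distinguishable arrangements.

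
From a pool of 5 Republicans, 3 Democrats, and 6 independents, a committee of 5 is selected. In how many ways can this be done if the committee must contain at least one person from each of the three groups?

Unrestricted: C(14,5) = 2002 ways to pick any 5 of the 14.
Subtract selections that omit an entire group: no Republicans → C(9,5) = 126; no Democrats → C(11,5) = 462; no independents → C(8,5) = 56.
Add back selections omitting two groups (i.e. drawn from a single group): C(5,5) + C(3,5) + C(6,5) = 7.
By inclusion–exclusion: 2002 − 644 + 7 = 1365.

1365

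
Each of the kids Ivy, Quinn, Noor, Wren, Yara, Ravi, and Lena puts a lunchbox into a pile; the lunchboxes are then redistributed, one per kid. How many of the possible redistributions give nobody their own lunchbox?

1854

Let Aᵢ be the assignments in which kid i gets their own lunchbox. We want the size of the complement of A₁∪…∪A_7.
By inclusion–exclusion this is Σ_{j=0}^{7} (−1)^j C(7,j)·(7−j)!.
Computing: 5040 − 5040 + 2520 − 840 + 210 − 42 + 7 − 1 = 1854.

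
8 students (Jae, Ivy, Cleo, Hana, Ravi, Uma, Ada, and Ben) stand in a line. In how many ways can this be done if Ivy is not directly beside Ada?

There are 8! = 40320 arrangements in all. If Ivy and Ada are adjacent, merging them into one block gives 2·(7)! = 10080 arrangements.
So 40320 − 10080 = 30240 arrangements keep them apart.

30240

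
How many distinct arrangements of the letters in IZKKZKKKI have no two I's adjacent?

There are 9!/(5!·2!·2!) = 756 arrangements of IZKKZKKKI in total.
Arrangements with the I's together: treat II as one letter, giving (8)!/(5!·2!) = 168.
Hence 756 − 168 = 588.

588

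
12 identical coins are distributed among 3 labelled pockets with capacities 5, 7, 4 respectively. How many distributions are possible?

15

Ignoring the caps, the number of non-negative solutions to x_1+…+x_3 = 12 is C(14,2) = 91.
Subtract solutions that violate a single cap (substitute x_i' = x_i − (cap_i+1)): x_1 ≥ 6 gives C(8,2) = 28; x_2 ≥ 8 gives C(6,2) = 15; x_3 ≥ 5 gives C(9,2) = 36. Together 79.
Add back pairs where two caps are both exceeded: 0 + 3 + 0 = 3.
By inclusion–exclusion the count is 91 − 79 + 3 = 15.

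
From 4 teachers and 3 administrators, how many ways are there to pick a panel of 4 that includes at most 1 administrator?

13

Split by how many administrators are chosen (0 through 1).
Sum: C(3,0)·C(4,4) + C(3,1)·C(4,3) = 1 + 12 = 13.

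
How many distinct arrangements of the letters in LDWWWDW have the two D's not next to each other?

There are 7!/(4!·2!) = 105 arrangements of LDWWWDW in total.
Arrangements with the D's together: treat DD as one letter, giving (6)!/(4!) = 30.
Hence 105 − 30 = 75.

75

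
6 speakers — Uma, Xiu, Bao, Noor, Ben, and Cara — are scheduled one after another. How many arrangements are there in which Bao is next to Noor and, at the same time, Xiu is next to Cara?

Treat {Bao,Noor} as one block (2 orders) and {Xiu,Cara} as another (2 orders).
That leaves 4 units to arrange: 2 × 2 × 4! = 4 × 24 = 96.

96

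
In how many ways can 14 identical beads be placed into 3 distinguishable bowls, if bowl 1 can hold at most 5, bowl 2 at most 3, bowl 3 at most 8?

6

By stars and bars, unrestricted non-negative solutions to x_1+…+x_3 = 14 number C(14+2,2) = 120.
Subtract solutions that violate a single cap (substitute x_i' = x_i − (cap_i+1)): x_1 ≥ 6 gives C(10,2) = 45; x_2 ≥ 4 gives C(12,2) = 66; x_3 ≥ 9 gives C(7,2) = 21. Together 132.
Add back pairs where two caps are both exceeded: 15 + 0 + 3 = 18.
By inclusion–exclusion the count is 120 − 132 + 18 = 6.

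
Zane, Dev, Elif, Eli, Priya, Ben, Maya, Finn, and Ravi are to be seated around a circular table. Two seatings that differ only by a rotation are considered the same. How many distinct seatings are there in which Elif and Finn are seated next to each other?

10080

Treat {Elif, Finn} as one unit (2 internal orders) and seat the resulting 8 units around the table: (7)! circular arrangements.
So 2 × (7)! = 2 × 5040 = 10080.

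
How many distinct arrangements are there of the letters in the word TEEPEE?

30

Letter multiplicities in TEEPEE: E×4, P×1, T×1.
Dividing 6! = 720 by 4! = 24 for the repeated letters gives 30.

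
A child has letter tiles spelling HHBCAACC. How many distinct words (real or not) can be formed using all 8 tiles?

1680

The 8 letters of HHBCAACC have repeats: A appearing twice, C appearing 3 times, and H appearing twice.
So there are 8! / (3!·2!·2!) = 1680 distinguishable arrangements.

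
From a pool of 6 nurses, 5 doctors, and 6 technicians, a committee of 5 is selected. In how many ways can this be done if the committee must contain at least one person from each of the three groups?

Total 5-person selections from all 17: C(17,5) = 6188.
Selections missing a whole group: no nurses → C(11,5) = 462; no doctors → C(12,5) = 792; no technicians → C(11,5) = 462.
Add back selections omitting two groups (i.e. drawn from a single group): C(6,5) + C(5,5) + C(6,5) = 13.
By inclusion–exclusion: 6188 − 1716 + 13 = 4485.

4485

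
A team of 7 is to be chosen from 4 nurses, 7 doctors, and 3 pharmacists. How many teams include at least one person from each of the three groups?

Total 7-person selections from all 14: C(14,7) = 3432.
Subtract selections that omit an entire group: no nurses → C(10,7) = 120; no doctors → C(7,7) = 1; no pharmacists → C(11,7) = 330.
Add back selections omitting two groups (i.e. drawn from a single group): C(4,7) + C(7,7) + C(3,7) = 1.
By inclusion–exclusion: 3432 − 451 + 1 = 2982.

2982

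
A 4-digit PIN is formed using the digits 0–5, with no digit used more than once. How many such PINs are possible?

With no repetition, fill the 4 digits in order: 6 choices, then 5, down to 3.
That product is 6 × 5 × 4 × 3 = 360.

360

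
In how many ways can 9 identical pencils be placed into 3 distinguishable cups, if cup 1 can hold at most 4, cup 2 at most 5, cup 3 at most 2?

6

Without the upper bounds there are C(11,2) = 55 ways to split 9 among 3 cups.
Subtract solutions that violate a single cap (substitute x_i' = x_i − (cap_i+1)): x_1 ≥ 5 gives C(6,2) = 15; x_2 ≥ 6 gives C(5,2) = 10; x_3 ≥ 3 gives C(8,2) = 28. Together 53.
Add back pairs where two caps are both exceeded: 0 + 3 + 1 = 4.
By inclusion–exclusion the count is 55 − 53 + 4 = 6.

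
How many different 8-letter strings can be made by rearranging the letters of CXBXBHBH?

1680

Letter multiplicities in CXBXBHBH: B×3, C×1, H×2, X×2.
The number of distinct arrangements is 8!/(3!·2!·2!) = 40320/24 = 1680.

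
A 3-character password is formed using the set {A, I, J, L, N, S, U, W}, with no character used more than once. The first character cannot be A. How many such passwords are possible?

294

The first character has 8−1 = 7 choices (anything except A).
The remaining 2 characters are filled from the other 7 symbols without repetition: 7 × 6 = 42.
Total: 7 × 42 = 294.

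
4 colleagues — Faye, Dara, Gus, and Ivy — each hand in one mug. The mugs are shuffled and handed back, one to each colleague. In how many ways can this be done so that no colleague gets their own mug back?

Let Aᵢ be the assignments in which colleague i gets their own mug. We want the size of the complement of A₁∪…∪A_4.
By inclusion–exclusion this is Σ_{j=0}^{4} (−1)^j C(4,j)·(4−j)!.
Computing: 24 − 24 + 12 − 4 + 1 = 9.

9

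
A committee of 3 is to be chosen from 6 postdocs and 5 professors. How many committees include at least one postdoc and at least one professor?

135

With no constraint there are C(11,3) = 165 possible selections.
Selections missing a whole group: no postdocs → C(5,3) = 10; no professors → C(6,3) = 20.
Both groups omitted at once is impossible, so 165 − 30 = 135.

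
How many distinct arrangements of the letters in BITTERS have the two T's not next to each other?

Total arrangements of BITTERS: 7!/(2!) = 2520.
If the two T's are adjacent, glue them into one block, leaving 6 items to arrange: (6)! = 720 ways.
Subtracting, 2520 − 720 = 1800 arrangements keep the T's apart.

1800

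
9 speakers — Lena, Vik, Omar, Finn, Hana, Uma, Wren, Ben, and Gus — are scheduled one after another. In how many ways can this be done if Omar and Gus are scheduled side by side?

80640

Glue Omar and Gus into one block (2 internal orders), leaving 8 units to arrange in a row.
That gives 2 × 8! = 2 × 40320 = 80640.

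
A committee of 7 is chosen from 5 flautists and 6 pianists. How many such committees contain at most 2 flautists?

65

Split by how many flautists are chosen (0 through 2).
Sum: C(5,0)·C(6,7) + C(5,1)·C(6,6) + C(5,2)·C(6,5) = 0 + 5 + 60 = 65.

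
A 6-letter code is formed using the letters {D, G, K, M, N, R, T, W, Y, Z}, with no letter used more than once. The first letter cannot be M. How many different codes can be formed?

The first letter has 10−1 = 9 choices (anything except M).
The remaining 5 letters are filled from the other 9 symbols without repetition: 9 × 8 × 7 × 6 × 5 = 15120.
Total: 9 × 15120 = 136080.

136080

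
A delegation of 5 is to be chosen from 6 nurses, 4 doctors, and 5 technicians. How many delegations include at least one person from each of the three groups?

Total 5-person selections from all 15: C(15,5) = 3003.
Subtract selections that omit an entire group: no nurses → C(9,5) = 126; no doctors → C(11,5) = 462; no technicians → C(10,5) = 252.
Add back selections omitting two groups (i.e. drawn from a single group): C(6,5) + C(4,5) + C(5,5) = 7.
By inclusion–exclusion: 3003 − 840 + 7 = 2170.

2170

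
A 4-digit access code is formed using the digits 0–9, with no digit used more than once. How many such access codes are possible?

5040

This is a permutation of 4 out of 10: P(10,4) = 10!/6!.
That product is 10 × 9 × 8 × 7 = 5040.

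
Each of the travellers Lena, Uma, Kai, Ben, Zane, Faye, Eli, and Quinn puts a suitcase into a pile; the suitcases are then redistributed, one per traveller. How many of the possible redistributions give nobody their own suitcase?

Count assignments avoiding every fixed point. For any j of the 8 travellers fixed to their own suitcase, the other 8−j can be arranged in (8−j)! ways.
By inclusion–exclusion this is Σ_{j=0}^{8} (−1)^j C(8,j)·(8−j)!.
Computing: 40320 − 40320 + 20160 − 6720 + 1680 − 336 + 56 − 8 + 1 = 14833.

14833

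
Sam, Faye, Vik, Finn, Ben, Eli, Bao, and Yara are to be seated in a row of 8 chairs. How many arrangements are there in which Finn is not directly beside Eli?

30240

There are 8! = 40320 arrangements in all. If Finn and Eli are adjacent, merging them into one block gives 2·(7)! = 10080 arrangements.
So 40320 − 10080 = 30240 arrangements keep them apart.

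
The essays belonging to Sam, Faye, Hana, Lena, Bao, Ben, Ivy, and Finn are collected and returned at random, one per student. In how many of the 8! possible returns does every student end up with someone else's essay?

14833

Let Aᵢ be the assignments in which student i gets their own essay. We want the size of the complement of A₁∪…∪A_8.
By inclusion–exclusion this is Σ_{j=0}^{8} (−1)^j C(8,j)·(8−j)!.
Computing: 40320 − 40320 + 20160 − 6720 + 1680 − 336 + 56 − 8 + 1 = 14833.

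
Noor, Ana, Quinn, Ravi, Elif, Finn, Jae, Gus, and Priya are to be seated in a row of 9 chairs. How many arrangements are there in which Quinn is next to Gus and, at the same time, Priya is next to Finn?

Treat {Quinn,Gus} as one block (2 orders) and {Priya,Finn} as another (2 orders).
That leaves 7 units to arrange: 2 × 2 × 7! = 4 × 5040 = 20160.

20160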